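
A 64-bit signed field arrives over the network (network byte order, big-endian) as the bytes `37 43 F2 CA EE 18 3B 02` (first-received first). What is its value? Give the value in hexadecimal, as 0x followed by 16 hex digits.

0x3743F2CAEE183B02

In big-endian order the high byte comes first in memory.
The bytes are already most-significant first: 0x3743F2CAEE183B02.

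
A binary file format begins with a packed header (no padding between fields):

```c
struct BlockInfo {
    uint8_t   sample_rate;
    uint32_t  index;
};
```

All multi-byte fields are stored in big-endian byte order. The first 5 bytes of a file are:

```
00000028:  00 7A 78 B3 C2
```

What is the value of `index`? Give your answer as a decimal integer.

2054730690

`index` follows `sample_rate` (1 byte), so it starts at byte offset 1 and occupies 4 bytes.
Bytes at offsets 1..4: 7A 78 B3 C2.
In big-endian order the high byte comes first in memory.
The bytes are already most-significant first: 0x7A78B3C2.
0x7A78B3C2 = 2054730690.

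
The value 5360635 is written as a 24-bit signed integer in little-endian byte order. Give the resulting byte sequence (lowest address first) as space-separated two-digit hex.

5360635 in hexadecimal, padded to 24 bits, is 0x51CBFB.
Split into bytes (most-significant first): 51 CB FB.
In little-endian order the low byte comes first in memory.
So at ascending addresses the bytes are FB CB 51.

FB CB 51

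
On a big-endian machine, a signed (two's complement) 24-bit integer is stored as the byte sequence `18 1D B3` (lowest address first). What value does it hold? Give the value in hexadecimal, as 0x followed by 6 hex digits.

Big-endian: lowest address holds the most-significant byte.
The bytes are already most-significant first: 0x181DB3.

0x181DB3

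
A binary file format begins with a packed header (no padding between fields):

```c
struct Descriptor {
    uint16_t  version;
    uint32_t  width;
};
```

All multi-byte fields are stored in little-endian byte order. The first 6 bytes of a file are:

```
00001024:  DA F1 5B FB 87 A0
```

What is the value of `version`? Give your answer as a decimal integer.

`version` is the first field, at byte offset 0, occupying 2 bytes.
Bytes at offsets 0..1: DA F1.
In little-endian order the low byte comes first in memory.
Reassemble most-significant byte first: F1 DA → 0xF1DA.
0xF1DA = 61914.

61914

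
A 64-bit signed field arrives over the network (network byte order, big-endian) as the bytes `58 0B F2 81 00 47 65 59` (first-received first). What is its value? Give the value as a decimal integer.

Big-endian: lowest address holds the most-significant byte.
The bytes are already most-significant first: 0x580BF28100476559.
0x580BF28100476559 = 6344431135950857561.

6344431135950857561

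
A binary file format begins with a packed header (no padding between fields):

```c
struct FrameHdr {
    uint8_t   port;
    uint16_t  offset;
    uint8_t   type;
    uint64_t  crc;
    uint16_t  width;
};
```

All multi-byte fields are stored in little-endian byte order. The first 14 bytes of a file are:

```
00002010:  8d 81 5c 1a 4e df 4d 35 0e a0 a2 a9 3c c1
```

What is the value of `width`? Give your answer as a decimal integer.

49468

`width` follows `port` (1 B), `offset` (2 B), `type` (1 B), `crc` (8 B), so it starts at offset 1 + 2 + 1 + 8 = 12 and occupies 2 bytes.
Bytes at offsets 12..13: 3C C1.
Little-endian: lowest address holds the least-significant byte.
Reassemble most-significant byte first: C1 3C → 0xC13C.
0xC13C = 49468.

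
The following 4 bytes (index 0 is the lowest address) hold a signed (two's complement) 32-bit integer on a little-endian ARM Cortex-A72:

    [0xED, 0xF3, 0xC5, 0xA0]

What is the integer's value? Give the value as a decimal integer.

Little-endian: lowest address holds the least-significant byte.
Reassemble most-significant byte first: A0 C5 F3 ED → 0xA0C5F3ED.
Top bit is set, so as a signed 32-bit value this is 0xA0C5F3ED − 2^32 = -1597639699.

-1597639699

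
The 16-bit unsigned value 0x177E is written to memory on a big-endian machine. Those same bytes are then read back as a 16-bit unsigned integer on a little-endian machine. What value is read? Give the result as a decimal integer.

Stored big-endian, the bytes at ascending addresses are 17 7E.
Read back as little-endian, the first byte is least significant, giving 0x7E17.
0x7E17 = 32279.

32279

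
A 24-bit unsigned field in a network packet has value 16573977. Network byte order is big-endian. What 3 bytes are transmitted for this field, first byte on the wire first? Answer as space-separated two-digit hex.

16573977 in hexadecimal, padded to 24 bits, is 0xFCE619.
Split into bytes (most-significant first): FC E6 19.
In big-endian order the high byte comes first in memory.
So the memory order matches the most-significant-first order: FC E6 19.

FC E6 19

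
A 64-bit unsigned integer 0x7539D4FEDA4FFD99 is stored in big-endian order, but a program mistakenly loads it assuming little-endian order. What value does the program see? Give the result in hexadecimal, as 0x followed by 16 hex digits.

Stored big-endian, the bytes at ascending addresses are 75 39 D4 FE DA 4F FD 99.
Read back as little-endian, the first byte is least significant, giving 0x99FD4FDAFED43975.

0x99FD4FDAFED43975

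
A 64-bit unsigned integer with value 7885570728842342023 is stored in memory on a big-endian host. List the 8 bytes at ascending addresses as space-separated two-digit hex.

6D 6F 2C CC 5F DD AE 87

7885570728842342023 in hexadecimal, padded to 64 bits, is 0x6D6F2CCC5FDDAE87.
Split into bytes (most-significant first): 6D 6F 2C CC 5F DD AE 87.
Big-endian stores the most-significant byte at the lowest address.
So the memory order matches the most-significant-first order: 6D 6F 2C CC 5F DD AE 87.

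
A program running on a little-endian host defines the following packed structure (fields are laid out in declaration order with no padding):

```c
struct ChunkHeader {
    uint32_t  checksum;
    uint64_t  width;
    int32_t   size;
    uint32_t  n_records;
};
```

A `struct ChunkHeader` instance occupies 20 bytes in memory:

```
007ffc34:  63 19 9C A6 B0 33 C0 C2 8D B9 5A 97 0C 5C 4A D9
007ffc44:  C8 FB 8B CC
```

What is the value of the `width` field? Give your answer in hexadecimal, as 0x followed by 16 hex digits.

0x975AB98DC2C033B0

`width` follows `checksum` (4 bytes), so it starts at byte offset 4 and occupies 8 bytes.
Bytes at offsets 4..11: B0 33 C0 C2 8D B9 5A 97.
Little-endian stores the least-significant byte at the lowest address.
Reassemble most-significant byte first: 97 5A B9 8D C2 C0 33 B0 → 0x975AB98DC2C033B0.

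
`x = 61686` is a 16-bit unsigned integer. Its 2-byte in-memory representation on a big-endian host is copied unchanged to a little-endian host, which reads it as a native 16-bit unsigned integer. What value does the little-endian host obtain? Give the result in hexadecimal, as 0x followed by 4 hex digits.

61686 in 16-bit hexadecimal is 0xF0F6.
Stored big-endian, the bytes at ascending addresses are F0 F6.
Read back as little-endian, the first byte is least significant, giving 0xF6F0.

0xF6F0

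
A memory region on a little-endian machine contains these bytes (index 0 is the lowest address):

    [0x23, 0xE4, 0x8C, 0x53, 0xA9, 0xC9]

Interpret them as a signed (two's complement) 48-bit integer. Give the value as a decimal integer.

-59745888312285

In little-endian order the low byte comes first in memory.
Reassemble most-significant byte first: C9 A9 53 8C E4 23 → 0xC9A9538CE423.
Top bit is set, so as a signed 48-bit value this is 0xC9A9538CE423 − 2^48 = -59745888312285.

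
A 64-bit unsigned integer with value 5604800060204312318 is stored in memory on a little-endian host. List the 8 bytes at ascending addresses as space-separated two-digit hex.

5604800060204312318 in hexadecimal, padded to 64 bits, is 0x4DC83FF59190E6FE.
Split into bytes (most-significant first): 4D C8 3F F5 91 90 E6 FE.
Little-endian stores the least-significant byte at the lowest address.
So at ascending addresses the bytes are FE E6 90 91 F5 3F C8 4D.

FE E6 90 91 F5 3F C8 4D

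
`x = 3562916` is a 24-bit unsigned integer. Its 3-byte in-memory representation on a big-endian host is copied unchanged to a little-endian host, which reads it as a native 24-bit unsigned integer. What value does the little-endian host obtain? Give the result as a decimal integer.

10771766

3562916 in 24-bit hexadecimal is 0x365DA4.
Stored big-endian, the bytes at ascending addresses are 36 5D A4.
Read back as little-endian, the first byte is least significant, giving 0xA45D36.
0xA45D36 = 10771766.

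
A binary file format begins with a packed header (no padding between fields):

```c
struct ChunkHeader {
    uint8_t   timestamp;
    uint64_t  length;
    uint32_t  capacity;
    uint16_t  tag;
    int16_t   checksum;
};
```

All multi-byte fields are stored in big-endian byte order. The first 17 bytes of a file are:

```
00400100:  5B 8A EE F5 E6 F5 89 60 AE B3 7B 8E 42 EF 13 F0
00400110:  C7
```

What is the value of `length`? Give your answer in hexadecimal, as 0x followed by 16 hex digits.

0x8AEEF5E6F58960AE

`length` follows `timestamp` (1 byte), so it starts at byte offset 1 and occupies 8 bytes.
Bytes at offsets 1..8: 8A EE F5 E6 F5 89 60 AE.
Big-endian stores the most-significant byte at the lowest address.
The bytes are already most-significant first: 0x8AEEF5E6F58960AE.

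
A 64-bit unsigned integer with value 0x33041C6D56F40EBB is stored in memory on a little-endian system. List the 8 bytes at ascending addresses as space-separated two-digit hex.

Split into bytes (most-significant first): 33 04 1C 6D 56 F4 0E BB.
In little-endian order the low byte comes first in memory.
So at ascending addresses the bytes are BB 0E F4 56 6D 1C 04 33.

BB 0E F4 56 6D 1C 04 33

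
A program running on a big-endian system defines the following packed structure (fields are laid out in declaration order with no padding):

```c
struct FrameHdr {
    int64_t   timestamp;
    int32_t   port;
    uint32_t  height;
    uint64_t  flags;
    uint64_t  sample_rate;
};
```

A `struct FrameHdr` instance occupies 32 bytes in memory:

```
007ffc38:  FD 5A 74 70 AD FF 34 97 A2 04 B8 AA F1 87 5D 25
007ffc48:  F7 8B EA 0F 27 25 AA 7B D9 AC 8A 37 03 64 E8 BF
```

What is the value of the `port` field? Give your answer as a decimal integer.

-1576748886

`port` follows `timestamp` (8 bytes), so it starts at byte offset 8 and occupies 4 bytes.
Bytes at offsets 8..11: A2 04 B8 AA.
Big-endian stores the most-significant byte at the lowest address.
The bytes are already most-significant first: 0xA204B8AA.
Top bit is set, so as a signed 32-bit value this is 0xA204B8AA − 2^32 = -1576748886.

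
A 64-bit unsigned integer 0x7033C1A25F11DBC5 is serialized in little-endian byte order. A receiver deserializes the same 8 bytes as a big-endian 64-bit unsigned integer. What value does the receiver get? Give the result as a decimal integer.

14257008147821572976

Stored little-endian, the bytes at ascending addresses are C5 DB 11 5F A2 C1 33 70.
Read back as big-endian, the last byte is least significant, giving 0xC5DB115FA2C13370.
0xC5DB115FA2C13370 = 14257008147821572976.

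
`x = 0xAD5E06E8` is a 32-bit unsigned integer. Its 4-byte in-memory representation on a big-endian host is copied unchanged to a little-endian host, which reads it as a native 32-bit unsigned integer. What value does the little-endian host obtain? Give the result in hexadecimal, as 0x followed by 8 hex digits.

Stored big-endian, the bytes at ascending addresses are AD 5E 06 E8.
Read back as little-endian, the first byte is least significant, giving 0xE8065EAD.

0xE8065EAD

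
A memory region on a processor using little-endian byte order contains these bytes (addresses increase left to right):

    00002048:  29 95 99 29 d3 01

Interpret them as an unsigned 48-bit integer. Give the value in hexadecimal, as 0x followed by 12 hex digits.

In little-endian order the low byte comes first in memory.
Reassemble most-significant byte first: 01 D3 29 99 95 29 → 0x01D329999529.

0x01D329999529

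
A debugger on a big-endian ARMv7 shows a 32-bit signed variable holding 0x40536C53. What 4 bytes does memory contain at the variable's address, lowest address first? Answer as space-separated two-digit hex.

40 53 6C 53

Split into bytes (most-significant first): 40 53 6C 53.
In big-endian order the high byte comes first in memory.
So the memory order matches the most-significant-first order: 40 53 6C 53.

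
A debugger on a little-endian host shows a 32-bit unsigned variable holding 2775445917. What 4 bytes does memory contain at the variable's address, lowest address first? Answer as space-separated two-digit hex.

9D F1 6D A5

2775445917 in hexadecimal, padded to 32 bits, is 0xA56DF19D.
Split into bytes (most-significant first): A5 6D F1 9D.
Little-endian stores the least-significant byte at the lowest address.
So at ascending addresses the bytes are 9D F1 6D A5.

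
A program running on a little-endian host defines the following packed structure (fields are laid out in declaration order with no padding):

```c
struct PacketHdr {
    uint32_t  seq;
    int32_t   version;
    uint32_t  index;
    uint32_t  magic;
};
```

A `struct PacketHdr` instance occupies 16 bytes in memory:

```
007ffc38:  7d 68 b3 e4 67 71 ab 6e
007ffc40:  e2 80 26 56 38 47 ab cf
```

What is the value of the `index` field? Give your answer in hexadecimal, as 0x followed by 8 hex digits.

0x562680E2

`index` follows `seq` (4 B), `version` (4 B), so it starts at offset 4 + 4 = 8 and occupies 4 bytes.
Bytes at offsets 8..11: E2 80 26 56.
Little-endian stores the least-significant byte at the lowest address.
Reassemble most-significant byte first: 56 26 80 E2 → 0x562680E2.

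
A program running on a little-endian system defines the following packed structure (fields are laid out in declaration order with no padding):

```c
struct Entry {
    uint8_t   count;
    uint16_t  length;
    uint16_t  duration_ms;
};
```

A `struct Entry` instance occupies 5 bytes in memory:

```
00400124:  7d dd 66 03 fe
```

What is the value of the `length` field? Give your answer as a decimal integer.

26333

`length` follows `count` (1 byte), so it starts at byte offset 1 and occupies 2 bytes.
Bytes at offsets 1..2: DD 66.
Little-endian stores the least-significant byte at the lowest address.
Reassemble most-significant byte first: 66 DD → 0x66DD.
0x66DD = 26333.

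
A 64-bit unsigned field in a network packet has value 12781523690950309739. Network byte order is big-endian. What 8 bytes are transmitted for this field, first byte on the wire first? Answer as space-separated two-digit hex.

B1 61 18 13 D7 55 37 6B

12781523690950309739 in hexadecimal, padded to 64 bits, is 0xB1611813D755376B.
Split into bytes (most-significant first): B1 61 18 13 D7 55 37 6B.
Big-endian stores the most-significant byte at the lowest address.
So the memory order matches the most-significant-first order: B1 61 18 13 D7 55 37 6B.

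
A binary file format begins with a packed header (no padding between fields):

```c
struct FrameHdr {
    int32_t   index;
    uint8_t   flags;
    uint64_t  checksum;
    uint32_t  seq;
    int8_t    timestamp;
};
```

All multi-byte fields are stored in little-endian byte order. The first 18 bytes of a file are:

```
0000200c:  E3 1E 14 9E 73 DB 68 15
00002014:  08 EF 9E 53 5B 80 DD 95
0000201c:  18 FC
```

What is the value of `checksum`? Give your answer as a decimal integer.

`checksum` follows `index` (4 B), `flags` (1 B), so it starts at offset 4 + 1 = 5 and occupies 8 bytes.
Bytes at offsets 5..12: DB 68 15 08 EF 9E 53 5B.
Little-endian: lowest address holds the least-significant byte.
Reassemble most-significant byte first: 5B 53 9E EF 08 15 68 DB → 0x5B539EEF081568DB.
0x5B539EEF081568DB = 6580778229988419803.

6580778229988419803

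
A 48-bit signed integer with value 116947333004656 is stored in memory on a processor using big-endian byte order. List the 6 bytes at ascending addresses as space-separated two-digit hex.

116947333004656 in hexadecimal, padded to 48 bits, is 0x6A5CEC3DBD70.
Split into bytes (most-significant first): 6A 5C EC 3D BD 70.
Big-endian stores the most-significant byte at the lowest address.
So the memory order matches the most-significant-first order: 6A 5C EC 3D BD 70.

6A 5C EC 3D BD 70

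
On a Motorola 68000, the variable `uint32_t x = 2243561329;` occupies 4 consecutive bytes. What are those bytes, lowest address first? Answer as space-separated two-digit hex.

2243561329 in hexadecimal, padded to 32 bits, is 0x85BA0771.
Split into bytes (most-significant first): 85 BA 07 71.
Big-endian stores the most-significant byte at the lowest address.
So the memory order matches the most-significant-first order: 85 BA 07 71.

85 BA 07 71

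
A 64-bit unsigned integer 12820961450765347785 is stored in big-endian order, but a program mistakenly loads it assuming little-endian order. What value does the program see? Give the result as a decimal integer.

12820961450765347785 in 64-bit hexadecimal is 0xB1ED3482D7D86BC9.
Stored big-endian, the bytes at ascending addresses are B1 ED 34 82 D7 D8 6B C9.
Read back as little-endian, the first byte is least significant, giving 0xC96BD8D78234EDB1.
0xC96BD8D78234EDB1 = 14513932644245630385.

14513932644245630385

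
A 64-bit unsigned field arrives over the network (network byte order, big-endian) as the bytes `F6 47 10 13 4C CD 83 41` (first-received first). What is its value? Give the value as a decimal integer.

In big-endian order the high byte comes first in memory.
The bytes are already most-significant first: 0xF64710134CCD8341.
0xF64710134CCD8341 = 17746170531755688769.

17746170531755688769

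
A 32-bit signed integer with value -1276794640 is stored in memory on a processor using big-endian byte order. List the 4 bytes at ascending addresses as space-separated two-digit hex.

Two's complement of -1276794640 in 32 bits: 1276794640 = 0x4C1A5710; invert → 0xB3E5A8EF; add 1 → 0xB3E5A8F0.
Split into bytes (most-significant first): B3 E5 A8 F0.
Big-endian: lowest address holds the most-significant byte.
So the memory order matches the most-significant-first order: B3 E5 A8 F0.

B3 E5 A8 F0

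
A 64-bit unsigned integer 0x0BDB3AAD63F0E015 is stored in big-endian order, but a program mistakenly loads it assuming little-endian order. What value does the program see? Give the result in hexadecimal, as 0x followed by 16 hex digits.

0x15E0F063AD3ADB0B

Stored big-endian, the bytes at ascending addresses are 0B DB 3A AD 63 F0 E0 15.
Read back as little-endian, the first byte is least significant, giving 0x15E0F063AD3ADB0B.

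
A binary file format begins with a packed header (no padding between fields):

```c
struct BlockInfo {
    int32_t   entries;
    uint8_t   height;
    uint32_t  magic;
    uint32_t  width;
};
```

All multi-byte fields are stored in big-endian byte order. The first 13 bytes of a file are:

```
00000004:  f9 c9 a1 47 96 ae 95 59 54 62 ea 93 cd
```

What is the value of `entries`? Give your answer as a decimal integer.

`entries` is the first field, at byte offset 0, occupying 4 bytes.
Bytes at offsets 0..3: F9 C9 A1 47.
Big-endian stores the most-significant byte at the lowest address.
The bytes are already most-significant first: 0xF9C9A147.
Top bit is set, so as a signed 32-bit value this is 0xF9C9A147 − 2^32 = -104226489.

-104226489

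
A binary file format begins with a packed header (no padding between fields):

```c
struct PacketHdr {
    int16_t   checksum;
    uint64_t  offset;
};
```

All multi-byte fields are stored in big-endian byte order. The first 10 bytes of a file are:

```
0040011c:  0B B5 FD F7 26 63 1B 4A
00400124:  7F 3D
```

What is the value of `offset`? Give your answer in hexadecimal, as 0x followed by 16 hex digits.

0xFDF726631B4A7F3D

`offset` follows `checksum` (2 bytes), so it starts at byte offset 2 and occupies 8 bytes.
Bytes at offsets 2..9: FD F7 26 63 1B 4A 7F 3D.
In big-endian order the high byte comes first in memory.
The bytes are already most-significant first: 0xFDF726631B4A7F3D.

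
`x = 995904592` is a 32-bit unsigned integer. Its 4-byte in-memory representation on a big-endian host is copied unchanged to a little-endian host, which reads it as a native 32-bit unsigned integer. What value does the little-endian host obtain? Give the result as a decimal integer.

995904592 in 32-bit hexadecimal is 0x3B5C4C50.
Stored big-endian, the bytes at ascending addresses are 3B 5C 4C 50.
Read back as little-endian, the first byte is least significant, giving 0x504C5C3B.
0x504C5C3B = 1347181627.

1347181627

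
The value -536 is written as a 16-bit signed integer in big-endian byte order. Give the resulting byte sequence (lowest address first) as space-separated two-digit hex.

Two's complement of -536 in 16 bits: 536 = 0x0218; invert → 0xFDE7; add 1 → 0xFDE8.
Split into bytes (most-significant first): FD E8.
In big-endian order the high byte comes first in memory.
So the memory order matches the most-significant-first order: FD E8.

FD E8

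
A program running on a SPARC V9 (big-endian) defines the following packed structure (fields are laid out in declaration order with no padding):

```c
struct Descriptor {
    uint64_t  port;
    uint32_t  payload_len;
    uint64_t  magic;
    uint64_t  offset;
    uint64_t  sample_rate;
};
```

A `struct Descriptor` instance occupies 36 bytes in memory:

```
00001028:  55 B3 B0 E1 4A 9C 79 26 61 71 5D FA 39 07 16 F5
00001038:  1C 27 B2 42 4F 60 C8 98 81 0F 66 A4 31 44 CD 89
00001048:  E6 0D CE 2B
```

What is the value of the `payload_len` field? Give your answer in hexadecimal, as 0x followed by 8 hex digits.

`payload_len` follows `port` (8 bytes), so it starts at byte offset 8 and occupies 4 bytes.
Bytes at offsets 8..11: 61 71 5D FA.
Big-endian stores the most-significant byte at the lowest address.
The bytes are already most-significant first: 0x61715DFA.

0x61715DFA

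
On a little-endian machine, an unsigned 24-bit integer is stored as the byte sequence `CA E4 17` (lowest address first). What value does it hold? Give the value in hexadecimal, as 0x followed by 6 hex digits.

In little-endian order the low byte comes first in memory.
Reassemble most-significant byte first: 17 E4 CA → 0x17E4CA.

0x17E4CA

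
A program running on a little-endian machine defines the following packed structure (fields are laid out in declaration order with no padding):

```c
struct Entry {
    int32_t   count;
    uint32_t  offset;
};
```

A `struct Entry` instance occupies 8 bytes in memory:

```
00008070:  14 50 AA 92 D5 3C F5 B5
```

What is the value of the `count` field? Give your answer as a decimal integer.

-1834332140

`count` is the first field, at byte offset 0, occupying 4 bytes.
Bytes at offsets 0..3: 14 50 AA 92.
In little-endian order the low byte comes first in memory.
Reassemble most-significant byte first: 92 AA 50 14 → 0x92AA5014.
Top bit is set, so as a signed 32-bit value this is 0x92AA5014 − 2^32 = -1834332140.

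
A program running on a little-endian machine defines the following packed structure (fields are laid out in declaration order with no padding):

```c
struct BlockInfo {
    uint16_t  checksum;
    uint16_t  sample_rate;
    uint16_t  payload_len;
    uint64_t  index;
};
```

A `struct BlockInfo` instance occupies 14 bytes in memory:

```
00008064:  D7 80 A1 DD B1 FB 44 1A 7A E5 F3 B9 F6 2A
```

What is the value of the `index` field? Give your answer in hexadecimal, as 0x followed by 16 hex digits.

`index` follows `checksum` (2 B), `sample_rate` (2 B), `payload_len` (2 B), so it starts at offset 2 + 2 + 2 = 6 and occupies 8 bytes.
Bytes at offsets 6..13: 44 1A 7A E5 F3 B9 F6 2A.
Little-endian stores the least-significant byte at the lowest address.
Reassemble most-significant byte first: 2A F6 B9 F3 E5 7A 1A 44 → 0x2AF6B9F3E57A1A44.

0x2AF6B9F3E57A1A44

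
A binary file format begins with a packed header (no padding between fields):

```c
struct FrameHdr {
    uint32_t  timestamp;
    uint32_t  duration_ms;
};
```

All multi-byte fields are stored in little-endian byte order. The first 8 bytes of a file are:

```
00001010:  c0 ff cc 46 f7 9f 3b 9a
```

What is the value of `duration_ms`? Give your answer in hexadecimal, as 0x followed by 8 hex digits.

0x9A3B9FF7

`duration_ms` follows `timestamp` (4 bytes), so it starts at byte offset 4 and occupies 4 bytes.
Bytes at offsets 4..7: F7 9F 3B 9A.
In little-endian order the low byte comes first in memory.
Reassemble most-significant byte first: 9A 3B 9F F7 → 0x9A3B9FF7.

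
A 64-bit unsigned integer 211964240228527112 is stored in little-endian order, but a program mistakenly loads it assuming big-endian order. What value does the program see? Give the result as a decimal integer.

589101267768111362

211964240228527112 in 64-bit hexadecimal is 0x02F10C5A7BE82C08.
Stored little-endian, the bytes at ascending addresses are 08 2C E8 7B 5A 0C F1 02.
Read back as big-endian, the last byte is least significant, giving 0x082CE87B5A0CF102.
0x082CE87B5A0CF102 = 589101267768111362.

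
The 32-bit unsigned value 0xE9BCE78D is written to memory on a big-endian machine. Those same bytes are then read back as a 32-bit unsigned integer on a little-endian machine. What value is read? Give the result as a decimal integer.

Stored big-endian, the bytes at ascending addresses are E9 BC E7 8D.
Read back as little-endian, the first byte is least significant, giving 0x8DE7BCE9.
0x8DE7BCE9 = 2380774633.

2380774633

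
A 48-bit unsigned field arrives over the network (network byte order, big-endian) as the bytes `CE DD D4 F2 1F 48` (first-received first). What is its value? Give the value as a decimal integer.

Big-endian stores the most-significant byte at the lowest address.
The bytes are already most-significant first: 0xCEDDD4F21F48.
0xCEDDD4F21F48 = 227452155731784.

227452155731784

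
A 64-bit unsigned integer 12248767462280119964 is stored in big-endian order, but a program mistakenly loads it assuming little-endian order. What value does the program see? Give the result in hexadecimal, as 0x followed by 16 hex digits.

12248767462280119964 in 64-bit hexadecimal is 0xA9FC5D1C3591C69C.
Stored big-endian, the bytes at ascending addresses are A9 FC 5D 1C 35 91 C6 9C.
Read back as little-endian, the first byte is least significant, giving 0x9CC691351C5DFCA9.

0x9CC691351C5DFCA9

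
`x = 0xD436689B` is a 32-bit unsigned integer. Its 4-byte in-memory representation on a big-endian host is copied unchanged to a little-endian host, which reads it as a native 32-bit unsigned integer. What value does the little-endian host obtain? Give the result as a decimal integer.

2607298260

Stored big-endian, the bytes at ascending addresses are D4 36 68 9B.
Read back as little-endian, the first byte is least significant, giving 0x9B6836D4.
0x9B6836D4 = 2607298260.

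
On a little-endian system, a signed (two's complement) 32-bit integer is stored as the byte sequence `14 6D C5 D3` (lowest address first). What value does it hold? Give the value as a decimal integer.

-742036204

Little-endian stores the least-significant byte at the lowest address.
Reassemble most-significant byte first: D3 C5 6D 14 → 0xD3C56D14.
Top bit is set, so as a signed 32-bit value this is 0xD3C56D14 − 2^32 = -742036204.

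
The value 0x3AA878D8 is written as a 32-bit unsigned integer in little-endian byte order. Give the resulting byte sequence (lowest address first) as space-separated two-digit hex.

D8 78 A8 3A

Split into bytes (most-significant first): 3A A8 78 D8.
Little-endian stores the least-significant byte at the lowest address.
So at ascending addresses the bytes are D8 78 A8 3A.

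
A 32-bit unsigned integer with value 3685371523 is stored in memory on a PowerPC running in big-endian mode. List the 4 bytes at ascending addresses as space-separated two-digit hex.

DB AA 4E 83

3685371523 in hexadecimal, padded to 32 bits, is 0xDBAA4E83.
Split into bytes (most-significant first): DB AA 4E 83.
Big-endian stores the most-significant byte at the lowest address.
So the memory order matches the most-significant-first order: DB AA 4E 83.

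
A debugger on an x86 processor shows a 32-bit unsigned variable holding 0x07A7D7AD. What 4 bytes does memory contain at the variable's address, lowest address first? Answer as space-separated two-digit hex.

Split into bytes (most-significant first): 07 A7 D7 AD.
Little-endian stores the least-significant byte at the lowest address.
So at ascending addresses the bytes are AD D7 A7 07.

AD D7 A7 07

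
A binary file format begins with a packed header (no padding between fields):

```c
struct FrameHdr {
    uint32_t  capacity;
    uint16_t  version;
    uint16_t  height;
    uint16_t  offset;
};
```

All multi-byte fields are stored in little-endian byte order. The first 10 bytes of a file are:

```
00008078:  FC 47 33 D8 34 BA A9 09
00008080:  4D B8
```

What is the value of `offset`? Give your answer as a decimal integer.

47181

`offset` follows `capacity` (4 B), `version` (2 B), `height` (2 B), so it starts at offset 4 + 2 + 2 = 8 and occupies 2 bytes.
Bytes at offsets 8..9: 4D B8.
Little-endian stores the least-significant byte at the lowest address.
Reassemble most-significant byte first: B8 4D → 0xB84D.
0xB84D = 47181.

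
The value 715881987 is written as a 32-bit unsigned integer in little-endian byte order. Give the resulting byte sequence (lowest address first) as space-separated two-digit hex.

03 7E AB 2A

715881987 in hexadecimal, padded to 32 bits, is 0x2AAB7E03.
Split into bytes (most-significant first): 2A AB 7E 03.
In little-endian order the low byte comes first in memory.
So at ascending addresses the bytes are 03 7E AB 2A.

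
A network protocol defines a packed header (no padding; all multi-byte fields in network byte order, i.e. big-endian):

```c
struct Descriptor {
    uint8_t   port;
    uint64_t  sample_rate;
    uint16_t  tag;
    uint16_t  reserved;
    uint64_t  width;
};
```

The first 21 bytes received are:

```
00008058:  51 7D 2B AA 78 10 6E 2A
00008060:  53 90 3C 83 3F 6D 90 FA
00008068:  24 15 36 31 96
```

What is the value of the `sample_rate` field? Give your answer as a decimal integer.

9019490111388002899

`sample_rate` follows `port` (1 byte), so it starts at byte offset 1 and occupies 8 bytes.
Bytes at offsets 1..8: 7D 2B AA 78 10 6E 2A 53.
Big-endian stores the most-significant byte at the lowest address.
The bytes are already most-significant first: 0x7D2BAA78106E2A53.
0x7D2BAA78106E2A53 = 9019490111388002899.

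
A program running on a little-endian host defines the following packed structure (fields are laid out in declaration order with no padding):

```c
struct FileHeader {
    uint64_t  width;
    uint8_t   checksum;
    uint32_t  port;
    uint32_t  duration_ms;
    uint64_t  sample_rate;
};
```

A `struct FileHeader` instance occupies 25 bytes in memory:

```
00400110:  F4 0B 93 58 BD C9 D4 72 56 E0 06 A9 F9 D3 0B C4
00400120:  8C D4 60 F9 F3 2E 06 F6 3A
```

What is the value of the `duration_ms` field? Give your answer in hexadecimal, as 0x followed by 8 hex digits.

`duration_ms` follows `width` (8 B), `checksum` (1 B), `port` (4 B), so it starts at offset 8 + 1 + 4 = 13 and occupies 4 bytes.
Bytes at offsets 13..16: D3 0B C4 8C.
Little-endian stores the least-significant byte at the lowest address.
Reassemble most-significant byte first: 8C C4 0B D3 → 0x8CC40BD3.

0x8CC40BD3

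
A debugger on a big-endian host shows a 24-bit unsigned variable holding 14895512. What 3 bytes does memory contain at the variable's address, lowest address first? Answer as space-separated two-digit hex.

14895512 in hexadecimal, padded to 24 bits, is 0xE34998.
Split into bytes (most-significant first): E3 49 98.
Big-endian stores the most-significant byte at the lowest address.
So the memory order matches the most-significant-first order: E3 49 98.

E3 49 98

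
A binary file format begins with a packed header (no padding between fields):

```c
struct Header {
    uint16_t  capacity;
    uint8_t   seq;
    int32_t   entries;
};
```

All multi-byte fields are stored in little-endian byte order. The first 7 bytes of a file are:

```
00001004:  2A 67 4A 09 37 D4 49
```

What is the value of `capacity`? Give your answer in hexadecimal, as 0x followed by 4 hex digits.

0x672A

`capacity` is the first field, at byte offset 0, occupying 2 bytes.
Bytes at offsets 0..1: 2A 67.
Little-endian: lowest address holds the least-significant byte.
Reassemble most-significant byte first: 67 2A → 0x672A.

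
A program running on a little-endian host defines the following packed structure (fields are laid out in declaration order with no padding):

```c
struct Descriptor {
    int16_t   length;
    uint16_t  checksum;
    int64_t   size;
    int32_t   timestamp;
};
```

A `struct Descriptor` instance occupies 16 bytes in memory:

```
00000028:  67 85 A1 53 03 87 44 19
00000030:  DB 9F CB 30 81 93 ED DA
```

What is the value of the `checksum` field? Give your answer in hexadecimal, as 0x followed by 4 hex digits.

`checksum` follows `length` (2 bytes), so it starts at byte offset 2 and occupies 2 bytes.
Bytes at offsets 2..3: A1 53.
Little-endian: lowest address holds the least-significant byte.
Reassemble most-significant byte first: 53 A1 → 0x53A1.

0x53A1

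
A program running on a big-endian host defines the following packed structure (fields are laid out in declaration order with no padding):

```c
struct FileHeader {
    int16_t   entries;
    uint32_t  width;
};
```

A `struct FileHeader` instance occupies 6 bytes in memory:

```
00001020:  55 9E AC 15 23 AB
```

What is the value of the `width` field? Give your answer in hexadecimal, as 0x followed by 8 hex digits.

`width` follows `entries` (2 bytes), so it starts at byte offset 2 and occupies 4 bytes.
Bytes at offsets 2..5: AC 15 23 AB.
Big-endian: lowest address holds the most-significant byte.
The bytes are already most-significant first: 0xAC1523AB.

0xAC1523AB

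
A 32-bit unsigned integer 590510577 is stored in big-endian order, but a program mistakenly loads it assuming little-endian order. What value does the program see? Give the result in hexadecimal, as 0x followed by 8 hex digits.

590510577 in 32-bit hexadecimal is 0x233279F1.
Stored big-endian, the bytes at ascending addresses are 23 32 79 F1.
Read back as little-endian, the first byte is least significant, giving 0xF1793223.

0xF1793223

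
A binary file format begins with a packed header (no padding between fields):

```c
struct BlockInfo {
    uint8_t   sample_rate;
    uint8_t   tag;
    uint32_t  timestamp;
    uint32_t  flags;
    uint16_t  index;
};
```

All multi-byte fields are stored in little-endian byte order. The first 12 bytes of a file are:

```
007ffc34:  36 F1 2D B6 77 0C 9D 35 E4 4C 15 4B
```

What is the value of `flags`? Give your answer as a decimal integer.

`flags` follows `sample_rate` (1 B), `tag` (1 B), `timestamp` (4 B), so it starts at offset 1 + 1 + 4 = 6 and occupies 4 bytes.
Bytes at offsets 6..9: 9D 35 E4 4C.
In little-endian order the low byte comes first in memory.
Reassemble most-significant byte first: 4C E4 35 9D → 0x4CE4359D.
0x4CE4359D = 1290024349.

1290024349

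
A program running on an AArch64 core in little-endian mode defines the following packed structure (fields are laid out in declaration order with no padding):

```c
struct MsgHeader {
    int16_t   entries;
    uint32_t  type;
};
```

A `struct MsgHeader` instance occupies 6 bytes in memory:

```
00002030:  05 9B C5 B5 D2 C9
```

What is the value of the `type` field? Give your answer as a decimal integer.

3386029509

`type` follows `entries` (2 bytes), so it starts at byte offset 2 and occupies 4 bytes.
Bytes at offsets 2..5: C5 B5 D2 C9.
In little-endian order the low byte comes first in memory.
Reassemble most-significant byte first: C9 D2 B5 C5 → 0xC9D2B5C5.
0xC9D2B5C5 = 3386029509.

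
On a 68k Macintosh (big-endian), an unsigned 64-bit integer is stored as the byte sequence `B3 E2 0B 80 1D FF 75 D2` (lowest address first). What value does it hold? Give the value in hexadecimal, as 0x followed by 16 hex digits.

0xB3E20B801DFF75D2

Big-endian stores the most-significant byte at the lowest address.
The bytes are already most-significant first: 0xB3E20B801DFF75D2.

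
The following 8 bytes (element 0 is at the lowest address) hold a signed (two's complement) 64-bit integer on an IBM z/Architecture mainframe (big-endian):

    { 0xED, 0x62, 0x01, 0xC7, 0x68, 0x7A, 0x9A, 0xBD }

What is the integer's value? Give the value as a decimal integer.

Big-endian: lowest address holds the most-significant byte.
The bytes are already most-significant first: 0xED6201C7687A9ABD.
Top bit is set, so as a signed 64-bit value this is 0xED6201C7687A9ABD − 2^64 = -1341507783040001347.

-1341507783040001347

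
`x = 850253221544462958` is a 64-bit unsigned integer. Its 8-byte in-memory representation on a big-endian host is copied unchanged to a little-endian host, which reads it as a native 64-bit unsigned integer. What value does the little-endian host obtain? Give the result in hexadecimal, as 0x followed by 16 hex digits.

850253221544462958 in 64-bit hexadecimal is 0x0BCCB4CCD74A0A6E.
Stored big-endian, the bytes at ascending addresses are 0B CC B4 CC D7 4A 0A 6E.
Read back as little-endian, the first byte is least significant, giving 0x6E0A4AD7CCB4CC0B.

0x6E0A4AD7CCB4CC0B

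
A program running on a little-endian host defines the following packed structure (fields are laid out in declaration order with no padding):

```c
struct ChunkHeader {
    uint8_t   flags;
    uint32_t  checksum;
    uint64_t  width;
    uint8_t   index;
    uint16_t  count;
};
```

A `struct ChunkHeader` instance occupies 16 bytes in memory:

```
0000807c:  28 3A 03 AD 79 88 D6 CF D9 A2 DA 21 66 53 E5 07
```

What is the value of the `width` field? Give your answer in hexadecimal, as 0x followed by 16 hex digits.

`width` follows `flags` (1 B), `checksum` (4 B), so it starts at offset 1 + 4 = 5 and occupies 8 bytes.
Bytes at offsets 5..12: 88 D6 CF D9 A2 DA 21 66.
Little-endian: lowest address holds the least-significant byte.
Reassemble most-significant byte first: 66 21 DA A2 D9 CF D6 88 → 0x6621DAA2D9CFD688.

0x6621DAA2D9CFD688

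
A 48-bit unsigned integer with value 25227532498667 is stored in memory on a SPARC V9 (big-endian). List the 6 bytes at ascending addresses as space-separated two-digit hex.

25227532498667 in hexadecimal, padded to 48 bits, is 0x16F1BE1CF6EB.
Split into bytes (most-significant first): 16 F1 BE 1C F6 EB.
In big-endian order the high byte comes first in memory.
So the memory order matches the most-significant-first order: 16 F1 BE 1C F6 EB.

16 F1 BE 1C F6 EB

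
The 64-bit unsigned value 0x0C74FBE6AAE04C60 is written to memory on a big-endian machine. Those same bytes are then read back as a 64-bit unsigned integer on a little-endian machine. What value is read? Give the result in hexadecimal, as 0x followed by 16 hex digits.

Stored big-endian, the bytes at ascending addresses are 0C 74 FB E6 AA E0 4C 60.
Read back as little-endian, the first byte is least significant, giving 0x604CE0AAE6FB740C.

0x604CE0AAE6FB740C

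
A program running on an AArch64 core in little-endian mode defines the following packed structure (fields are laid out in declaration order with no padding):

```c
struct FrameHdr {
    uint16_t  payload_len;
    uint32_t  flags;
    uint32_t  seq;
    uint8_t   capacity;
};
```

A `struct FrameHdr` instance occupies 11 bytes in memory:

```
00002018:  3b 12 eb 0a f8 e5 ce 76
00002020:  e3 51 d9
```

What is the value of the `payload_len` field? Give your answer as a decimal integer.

`payload_len` is the first field, at byte offset 0, occupying 2 bytes.
Bytes at offsets 0..1: 3B 12.
Little-endian stores the least-significant byte at the lowest address.
Reassemble most-significant byte first: 12 3B → 0x123B.
0x123B = 4667.

4667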